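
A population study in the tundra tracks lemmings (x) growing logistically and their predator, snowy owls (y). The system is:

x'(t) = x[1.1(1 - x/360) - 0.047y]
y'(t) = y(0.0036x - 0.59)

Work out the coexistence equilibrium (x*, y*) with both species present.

From dy/dt = 0 with y > 0: 0.0036x* = 0.59, so x* = 164.
Substitute into dx/dt = 0: 1.1(1 - 164/360) = 0.047y*.
The bracket is 0.545, giving y* = 0.599/0.047 = 12.7.

x* ≈ 164, y* ≈ 12.7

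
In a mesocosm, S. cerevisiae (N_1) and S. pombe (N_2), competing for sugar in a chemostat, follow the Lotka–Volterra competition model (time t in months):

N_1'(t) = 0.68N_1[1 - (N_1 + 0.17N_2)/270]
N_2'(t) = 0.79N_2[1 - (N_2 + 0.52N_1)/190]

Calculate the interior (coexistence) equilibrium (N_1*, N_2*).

Setting both brackets to zero gives the nullclines N_1 + 0.17N_2 = 270 and 0.52N_1 + N_2 = 190.
Substituting N_2 = 190 - 0.52N_1 into the first: N_1(1 - 0.17·0.52) = 270 - 0.17·190.
So N_1* = 238/0.912 = 261, and then N_2* = 190 - 0.52·261 = 54.4.

N_1* ≈ 261, N_2* ≈ 54.4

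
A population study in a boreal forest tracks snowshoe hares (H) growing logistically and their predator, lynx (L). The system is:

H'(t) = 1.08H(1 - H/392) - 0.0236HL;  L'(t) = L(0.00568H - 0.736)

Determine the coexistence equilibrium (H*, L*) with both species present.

H* ≈ 130, L* ≈ 30.6

From dL/dt = 0 with L > 0: 0.00568H* = 0.736, so H* = 130.
Substitute into dH/dt = 0: 1.08(1 - 130/392) = 0.0236L*.
The bracket is 0.669, giving L* = 0.723/0.0236 = 30.6.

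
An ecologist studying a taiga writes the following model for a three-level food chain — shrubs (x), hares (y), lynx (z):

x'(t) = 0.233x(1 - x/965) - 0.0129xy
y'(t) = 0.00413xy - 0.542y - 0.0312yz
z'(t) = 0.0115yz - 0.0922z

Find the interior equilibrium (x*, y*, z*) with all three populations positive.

From dz/dt = 0: 0.0115y* = 0.0922, so y* = 8.02.
From dx/dt = 0: 0.233(1 - x*/965) = 0.0129·8.02, giving x* = 965·(1 - 0.444) = 537.
From dy/dt = 0: 0.00413·537 - 0.542 = 0.0312z*, so z* = 1.67/0.0312 = 53.7.

x* ≈ 537, y* ≈ 8.02, z* ≈ 53.7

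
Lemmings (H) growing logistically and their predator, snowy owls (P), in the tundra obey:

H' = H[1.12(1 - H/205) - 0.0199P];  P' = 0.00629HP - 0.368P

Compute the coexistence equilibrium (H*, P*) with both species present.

H* ≈ 58.5, P* ≈ 40.2

From dP/dt = 0 with P > 0: 0.00629H* = 0.368, so H* = 58.5.
Substitute into dH/dt = 0: 1.12(1 - 58.5/205) = 0.0199P*.
The bracket is 0.715, giving P* = 0.8/0.0199 = 40.2.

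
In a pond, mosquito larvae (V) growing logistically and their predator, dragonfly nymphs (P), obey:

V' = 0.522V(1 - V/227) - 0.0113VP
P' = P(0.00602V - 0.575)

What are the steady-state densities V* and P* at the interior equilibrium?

From dP/dt = 0 with P > 0: 0.00602V* = 0.575, so V* = 95.5.
Substitute into dV/dt = 0: 0.522(1 - 95.5/227) = 0.0113P*.
The bracket is 0.579, giving P* = 0.302/0.0113 = 26.8.

V* ≈ 95.5, P* ≈ 26.8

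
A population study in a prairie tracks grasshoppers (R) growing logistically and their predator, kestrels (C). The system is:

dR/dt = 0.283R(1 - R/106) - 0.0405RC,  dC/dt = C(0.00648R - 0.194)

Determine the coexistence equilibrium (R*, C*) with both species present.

R* ≈ 29.9, C* ≈ 5.01

From dC/dt = 0 with C > 0: 0.00648R* = 0.194, so R* = 29.9.
Substitute into dR/dt = 0: 0.283(1 - 29.9/106) = 0.0405C*.
The bracket is 0.718, giving C* = 0.203/0.0405 = 5.01.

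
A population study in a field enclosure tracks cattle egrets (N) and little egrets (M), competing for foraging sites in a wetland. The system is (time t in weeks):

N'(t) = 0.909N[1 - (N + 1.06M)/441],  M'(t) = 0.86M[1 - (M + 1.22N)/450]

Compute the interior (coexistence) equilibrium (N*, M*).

N* ≈ 123, M* ≈ 300

Setting both brackets to zero gives the nullclines N + 1.06M = 441 and 1.22N + M = 450.
Substituting M = 450 - 1.22N into the first: N(1 - 1.06·1.22) = 441 - 1.06·450.
So N* = -36/-0.293 = 123, and then M* = 450 - 1.22·123 = 300.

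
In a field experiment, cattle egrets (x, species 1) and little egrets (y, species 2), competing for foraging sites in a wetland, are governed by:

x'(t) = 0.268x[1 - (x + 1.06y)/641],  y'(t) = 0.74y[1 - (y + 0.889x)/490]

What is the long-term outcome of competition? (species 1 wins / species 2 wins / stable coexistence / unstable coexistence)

species 1 excludes species 2

Compare the nullcline intercepts: K1/α12 = 641/1.06 = 605 > K2 = 490; K2/α21 = 490/0.889 = 551 < K1 = 641.
Since the inequalities point opposite ways, species 1 can invade but species 2 cannot.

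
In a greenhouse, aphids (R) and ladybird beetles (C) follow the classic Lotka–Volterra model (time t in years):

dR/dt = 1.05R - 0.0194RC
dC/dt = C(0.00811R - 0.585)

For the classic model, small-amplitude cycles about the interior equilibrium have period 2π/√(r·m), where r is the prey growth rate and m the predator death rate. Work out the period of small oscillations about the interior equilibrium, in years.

T ≈ 8.02 years

Here r = 1.05 and m = 0.585, so r·m = 0.614.
ω = √0.614 = 0.784 per year, hence T = 2π/ω ≈ 8.02 years.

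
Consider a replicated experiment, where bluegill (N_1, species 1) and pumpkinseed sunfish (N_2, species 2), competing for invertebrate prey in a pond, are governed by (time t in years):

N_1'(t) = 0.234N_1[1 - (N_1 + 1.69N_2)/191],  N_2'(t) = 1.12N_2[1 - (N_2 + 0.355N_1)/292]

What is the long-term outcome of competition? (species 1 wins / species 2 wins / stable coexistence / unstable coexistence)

Compare the nullcline intercepts: K1/α12 = 191/1.69 = 113 < K2 = 292; K2/α21 = 292/0.355 = 823 > K1 = 191.
Since the inequalities point opposite ways, species 2 can invade but species 1 cannot.

species 2 excludes species 1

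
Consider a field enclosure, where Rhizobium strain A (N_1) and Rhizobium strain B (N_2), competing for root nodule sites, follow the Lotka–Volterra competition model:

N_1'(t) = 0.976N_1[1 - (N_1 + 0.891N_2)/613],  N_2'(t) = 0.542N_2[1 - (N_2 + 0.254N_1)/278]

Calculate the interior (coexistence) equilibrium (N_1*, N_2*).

N_1* ≈ 472, N_2* ≈ 158

Setting both brackets to zero gives the nullclines N_1 + 0.891N_2 = 613 and 0.254N_1 + N_2 = 278.
Substituting N_2 = 278 - 0.254N_1 into the first: N_1(1 - 0.891·0.254) = 613 - 0.891·278.
So N_1* = 365/0.774 = 472, and then N_2* = 278 - 0.254·472 = 158.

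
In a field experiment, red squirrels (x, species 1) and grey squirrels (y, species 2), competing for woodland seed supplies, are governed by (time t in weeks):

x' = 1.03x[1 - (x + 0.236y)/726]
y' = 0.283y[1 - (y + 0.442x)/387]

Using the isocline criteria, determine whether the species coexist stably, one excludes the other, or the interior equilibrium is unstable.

Compare the nullcline intercepts: K1/α12 = 726/0.236 = 3080 > K2 = 387; K2/α21 = 387/0.442 = 876 > K1 = 726.
Since both inequalities hold, each species can invade when rare, so the interior equilibrium is stable.

stable coexistence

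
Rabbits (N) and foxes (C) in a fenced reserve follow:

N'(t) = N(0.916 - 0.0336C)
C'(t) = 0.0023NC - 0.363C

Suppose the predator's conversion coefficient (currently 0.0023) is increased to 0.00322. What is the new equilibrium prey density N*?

N* ≈ 113

At the interior fixed point, setting dC/dt = 0 with C > 0 fixes N* = (predator death rate)/(NC coefficient) — independent of the other coefficients.
With the change, N* = 0.363/0.00322 = 113; it falls from 158.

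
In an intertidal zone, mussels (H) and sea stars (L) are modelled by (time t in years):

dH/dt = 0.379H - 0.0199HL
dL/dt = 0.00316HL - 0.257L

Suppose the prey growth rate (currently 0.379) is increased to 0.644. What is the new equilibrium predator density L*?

At the interior fixed point, setting dH/dt = 0 with H > 0 fixes L* = (prey growth rate)/(HL coefficient) — independent of the other coefficients.
With the change, L* = 0.644/0.0199 = 32.4; it rises from 19.

L* ≈ 32.4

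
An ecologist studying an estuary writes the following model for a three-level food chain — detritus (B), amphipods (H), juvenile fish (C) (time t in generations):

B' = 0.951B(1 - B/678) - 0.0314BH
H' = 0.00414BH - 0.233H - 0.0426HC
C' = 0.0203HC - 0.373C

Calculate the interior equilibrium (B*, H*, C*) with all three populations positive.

From dC/dt = 0: 0.0203H* = 0.373, so H* = 18.4.
From dB/dt = 0: 0.951(1 - B*/678) = 0.0314·18.4, giving B* = 678·(1 - 0.607) = 267.
From dH/dt = 0: 0.00414·267 - 0.233 = 0.0426C*, so C* = 0.871/0.0426 = 20.4.

B* ≈ 267, H* ≈ 18.4, C* ≈ 20.4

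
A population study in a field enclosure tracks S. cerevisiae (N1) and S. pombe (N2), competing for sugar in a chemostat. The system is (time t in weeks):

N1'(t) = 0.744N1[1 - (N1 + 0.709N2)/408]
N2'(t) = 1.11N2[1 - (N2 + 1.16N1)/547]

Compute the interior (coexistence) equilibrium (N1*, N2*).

N1* ≈ 114, N2* ≈ 415

Setting both brackets to zero gives the nullclines N1 + 0.709N2 = 408 and 1.16N1 + N2 = 547.
Substituting N2 = 547 - 1.16N1 into the first: N1(1 - 0.709·1.16) = 408 - 0.709·547.
So N1* = 20.2/0.178 = 114, and then N2* = 547 - 1.16·114 = 415.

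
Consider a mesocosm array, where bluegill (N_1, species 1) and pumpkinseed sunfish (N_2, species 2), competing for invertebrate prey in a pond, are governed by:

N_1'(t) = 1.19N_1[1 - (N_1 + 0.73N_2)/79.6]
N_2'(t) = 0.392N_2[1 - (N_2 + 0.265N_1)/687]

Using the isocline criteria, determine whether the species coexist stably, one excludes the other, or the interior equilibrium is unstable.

Compare the nullcline intercepts: K1/α12 = 79.6/0.73 = 109 < K2 = 687; K2/α21 = 687/0.265 = 2590 > K1 = 79.6.
Since the inequalities point opposite ways, species 2 can invade but species 1 cannot.

species 2 excludes species 1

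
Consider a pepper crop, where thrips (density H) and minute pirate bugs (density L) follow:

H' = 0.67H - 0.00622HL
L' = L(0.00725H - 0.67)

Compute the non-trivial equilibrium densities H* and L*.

Set dL/dt = 0 with L > 0: 0.00725H - 0.67 = 0, so H* = 0.67/0.00725 = 92.4.
Set dH/dt = 0 with H > 0: 0.67 - 0.00622L = 0, so L* = 0.67/0.00622 = 108.

H* ≈ 92.4, L* ≈ 108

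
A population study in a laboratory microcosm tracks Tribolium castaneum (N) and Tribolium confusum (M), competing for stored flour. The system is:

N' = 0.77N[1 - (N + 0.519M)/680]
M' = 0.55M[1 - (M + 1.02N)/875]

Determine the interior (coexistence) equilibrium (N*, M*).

Setting both brackets to zero gives the nullclines N + 0.519M = 680 and 1.02N + M = 875.
Substituting M = 875 - 1.02N into the first: N(1 - 0.519·1.02) = 680 - 0.519·875.
So N* = 226/0.471 = 480, and then M* = 875 - 1.02·480 = 385.

N* ≈ 480, M* ≈ 385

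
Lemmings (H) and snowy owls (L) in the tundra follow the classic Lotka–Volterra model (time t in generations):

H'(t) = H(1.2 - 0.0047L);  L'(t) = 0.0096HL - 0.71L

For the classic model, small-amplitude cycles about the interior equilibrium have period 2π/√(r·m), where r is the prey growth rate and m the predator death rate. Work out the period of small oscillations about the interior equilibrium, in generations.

Here r = 1.2 and m = 0.71, so r·m = 0.852.
ω = √0.852 = 0.923 per generation, hence T = 2π/ω ≈ 6.81 generations.

T ≈ 6.81 generations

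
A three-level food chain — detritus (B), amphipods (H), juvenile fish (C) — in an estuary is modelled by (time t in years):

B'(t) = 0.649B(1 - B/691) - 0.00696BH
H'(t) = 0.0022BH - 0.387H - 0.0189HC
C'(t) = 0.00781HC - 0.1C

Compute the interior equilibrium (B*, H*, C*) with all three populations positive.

From dC/dt = 0: 0.00781H* = 0.1, so H* = 12.8.
From dB/dt = 0: 0.649(1 - B*/691) = 0.00696·12.8, giving B* = 691·(1 - 0.137) = 596.
From dH/dt = 0: 0.0022·596 - 0.387 = 0.0189C*, so C* = 0.924/0.0189 = 48.9.

B* ≈ 596, H* ≈ 12.8, C* ≈ 48.9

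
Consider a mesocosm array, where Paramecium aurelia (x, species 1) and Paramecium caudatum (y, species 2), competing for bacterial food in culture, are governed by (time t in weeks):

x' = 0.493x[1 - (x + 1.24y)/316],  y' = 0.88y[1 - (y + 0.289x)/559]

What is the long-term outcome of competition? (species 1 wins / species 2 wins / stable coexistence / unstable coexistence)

Compare the nullcline intercepts: K1/α12 = 316/1.24 = 255 < K2 = 559; K2/α21 = 559/0.289 = 1930 > K1 = 316.
Since the inequalities point opposite ways, species 2 can invade but species 1 cannot.

species 2 excludes species 1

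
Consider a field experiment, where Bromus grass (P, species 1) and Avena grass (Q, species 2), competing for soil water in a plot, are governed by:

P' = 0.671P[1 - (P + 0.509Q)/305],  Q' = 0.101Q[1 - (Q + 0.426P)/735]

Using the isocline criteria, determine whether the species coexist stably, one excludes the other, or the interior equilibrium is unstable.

Compare the nullcline intercepts: K1/α12 = 305/0.509 = 599 < K2 = 735; K2/α21 = 735/0.426 = 1730 > K1 = 305.
Since the inequalities point opposite ways, species 2 can invade but species 1 cannot.

species 2 excludes species 1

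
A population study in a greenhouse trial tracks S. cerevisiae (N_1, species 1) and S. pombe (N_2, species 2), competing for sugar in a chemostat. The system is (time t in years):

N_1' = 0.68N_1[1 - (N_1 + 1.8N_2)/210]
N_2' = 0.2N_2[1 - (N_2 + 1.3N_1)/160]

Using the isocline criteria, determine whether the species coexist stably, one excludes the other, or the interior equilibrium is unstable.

Compare the nullcline intercepts: K1/α12 = 210/1.8 = 117 < K2 = 160; K2/α21 = 160/1.3 = 123 < K1 = 210.
Since both are reversed, neither can invade when rare; the interior point is a saddle.

unstable coexistence (outcome depends on initial conditions)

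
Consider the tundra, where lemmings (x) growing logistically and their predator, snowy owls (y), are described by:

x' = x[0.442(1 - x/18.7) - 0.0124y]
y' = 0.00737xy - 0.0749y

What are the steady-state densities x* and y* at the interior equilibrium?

x* ≈ 10.2, y* ≈ 16.3

From dy/dt = 0 with y > 0: 0.00737x* = 0.0749, so x* = 10.2.
Substitute into dx/dt = 0: 0.442(1 - 10.2/18.7) = 0.0124y*.
The bracket is 0.457, giving y* = 0.202/0.0124 = 16.3.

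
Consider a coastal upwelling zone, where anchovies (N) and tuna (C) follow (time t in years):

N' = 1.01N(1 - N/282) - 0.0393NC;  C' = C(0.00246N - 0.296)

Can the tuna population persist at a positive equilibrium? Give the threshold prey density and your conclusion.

Threshold N = 120; K > 120, so yes, the predator persists.

The predator equation gives dC/dt > 0 only when N > 0.296/0.00246 = 120.
Without the predator, N → K = 282. Since 282 > 120, the predator can invade and persist.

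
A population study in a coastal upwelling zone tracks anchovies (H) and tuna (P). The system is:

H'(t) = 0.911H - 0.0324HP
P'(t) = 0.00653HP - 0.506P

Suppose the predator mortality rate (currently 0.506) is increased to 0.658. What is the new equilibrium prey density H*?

H* ≈ 101

At the interior fixed point, setting dP/dt = 0 with P > 0 fixes H* = (predator death rate)/(HP coefficient) — independent of the other coefficients.
With the change, H* = 0.658/0.00653 = 101; it rises from 77.5.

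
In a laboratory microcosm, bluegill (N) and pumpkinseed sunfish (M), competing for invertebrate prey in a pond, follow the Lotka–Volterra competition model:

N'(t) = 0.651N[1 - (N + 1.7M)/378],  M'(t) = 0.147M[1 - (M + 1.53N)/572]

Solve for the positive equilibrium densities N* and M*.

N* ≈ 371, M* ≈ 3.96

Setting both brackets to zero gives the nullclines N + 1.7M = 378 and 1.53N + M = 572.
Substituting M = 572 - 1.53N into the first: N(1 - 1.7·1.53) = 378 - 1.7·572.
So N* = -594/-1.6 = 371, and then M* = 572 - 1.53·371 = 3.96.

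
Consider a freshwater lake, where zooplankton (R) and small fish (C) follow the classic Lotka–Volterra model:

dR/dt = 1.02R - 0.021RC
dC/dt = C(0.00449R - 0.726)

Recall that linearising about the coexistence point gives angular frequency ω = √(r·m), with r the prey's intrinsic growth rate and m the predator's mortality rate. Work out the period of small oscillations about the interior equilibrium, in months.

T ≈ 7.3 months

Here r = 1.02 and m = 0.726, so r·m = 0.741.
ω = √0.741 = 0.861 per month, hence T = 2π/ω ≈ 7.3 months.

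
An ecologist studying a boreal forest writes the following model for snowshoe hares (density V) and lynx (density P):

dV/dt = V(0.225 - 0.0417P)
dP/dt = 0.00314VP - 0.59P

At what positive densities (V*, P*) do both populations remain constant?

V* ≈ 188, P* ≈ 5.4

Set dP/dt = 0 with P > 0: 0.00314V - 0.59 = 0, so V* = 0.59/0.00314 = 188.
Set dV/dt = 0 with V > 0: 0.225 - 0.0417P = 0, so P* = 0.225/0.0417 = 5.4.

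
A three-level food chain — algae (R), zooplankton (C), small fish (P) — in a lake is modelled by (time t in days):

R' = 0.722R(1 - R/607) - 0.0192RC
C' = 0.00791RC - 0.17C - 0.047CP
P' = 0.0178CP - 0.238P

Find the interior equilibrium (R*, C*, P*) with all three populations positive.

R* ≈ 391, C* ≈ 13.4, P* ≈ 62.2

From dP/dt = 0: 0.0178C* = 0.238, so C* = 13.4.
From dR/dt = 0: 0.722(1 - R*/607) = 0.0192·13.4, giving R* = 607·(1 - 0.356) = 391.
From dC/dt = 0: 0.00791·391 - 0.17 = 0.047P*, so P* = 2.92/0.047 = 62.2.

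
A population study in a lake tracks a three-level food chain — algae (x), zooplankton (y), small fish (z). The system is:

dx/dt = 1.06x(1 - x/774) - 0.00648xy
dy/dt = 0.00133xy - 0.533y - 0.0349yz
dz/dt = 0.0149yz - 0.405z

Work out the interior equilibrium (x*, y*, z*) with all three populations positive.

From dz/dt = 0: 0.0149y* = 0.405, so y* = 27.2.
From dx/dt = 0: 1.06(1 - x*/774) = 0.00648·27.2, giving x* = 774·(1 - 0.166) = 645.
From dy/dt = 0: 0.00133·645 - 0.533 = 0.0349z*, so z* = 0.325/0.0349 = 9.32.

x* ≈ 645, y* ≈ 27.2, z* ≈ 9.32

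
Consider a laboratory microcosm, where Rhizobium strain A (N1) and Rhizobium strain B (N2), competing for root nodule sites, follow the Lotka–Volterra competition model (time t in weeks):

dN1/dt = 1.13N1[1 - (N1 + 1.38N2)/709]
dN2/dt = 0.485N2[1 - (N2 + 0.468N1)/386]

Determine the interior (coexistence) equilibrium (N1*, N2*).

N1* ≈ 498, N2* ≈ 153

Setting both brackets to zero gives the nullclines N1 + 1.38N2 = 709 and 0.468N1 + N2 = 386.
Substituting N2 = 386 - 0.468N1 into the first: N1(1 - 1.38·0.468) = 709 - 1.38·386.
So N1* = 176/0.354 = 498, and then N2* = 386 - 0.468·498 = 153.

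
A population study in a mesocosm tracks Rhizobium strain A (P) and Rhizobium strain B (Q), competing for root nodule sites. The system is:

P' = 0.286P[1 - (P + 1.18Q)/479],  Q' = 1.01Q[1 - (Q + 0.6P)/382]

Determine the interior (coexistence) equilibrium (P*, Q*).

Setting both brackets to zero gives the nullclines P + 1.18Q = 479 and 0.6P + Q = 382.
Substituting Q = 382 - 0.6P into the first: P(1 - 1.18·0.6) = 479 - 1.18·382.
So P* = 28.2/0.292 = 96.7, and then Q* = 382 - 0.6·96.7 = 324.

P* ≈ 96.7, Q* ≈ 324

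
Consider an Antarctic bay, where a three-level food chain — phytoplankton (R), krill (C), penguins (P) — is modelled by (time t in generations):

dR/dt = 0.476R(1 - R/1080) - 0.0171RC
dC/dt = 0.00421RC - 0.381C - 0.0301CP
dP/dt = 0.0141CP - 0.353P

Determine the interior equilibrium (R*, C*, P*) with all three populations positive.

R* ≈ 109, C* ≈ 25, P* ≈ 2.54

From dP/dt = 0: 0.0141C* = 0.353, so C* = 25.
From dR/dt = 0: 0.476(1 - R*/1080) = 0.0171·25, giving R* = 1080·(1 - 0.899) = 109.
From dC/dt = 0: 0.00421·109 - 0.381 = 0.0301P*, so P* = 0.0765/0.0301 = 2.54.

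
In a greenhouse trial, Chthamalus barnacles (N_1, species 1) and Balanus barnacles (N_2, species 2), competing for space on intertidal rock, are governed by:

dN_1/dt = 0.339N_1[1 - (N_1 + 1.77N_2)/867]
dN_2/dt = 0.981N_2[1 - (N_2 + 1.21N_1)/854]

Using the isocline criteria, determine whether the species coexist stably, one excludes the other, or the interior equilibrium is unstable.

unstable coexistence (outcome depends on initial conditions)

Compare the nullcline intercepts: K1/α12 = 867/1.77 = 490 < K2 = 854; K2/α21 = 854/1.21 = 706 < K1 = 867.
Since both are reversed, neither can invade when rare; the interior point is a saddle.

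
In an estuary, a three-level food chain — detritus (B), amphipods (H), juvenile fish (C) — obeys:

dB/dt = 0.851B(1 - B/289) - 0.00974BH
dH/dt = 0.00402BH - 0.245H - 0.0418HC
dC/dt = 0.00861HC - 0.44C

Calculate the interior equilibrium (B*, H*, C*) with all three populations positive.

From dC/dt = 0: 0.00861H* = 0.44, so H* = 51.1.
From dB/dt = 0: 0.851(1 - B*/289) = 0.00974·51.1, giving B* = 289·(1 - 0.585) = 120.
From dH/dt = 0: 0.00402·120 - 0.245 = 0.0418C*, so C* = 0.237/0.0418 = 5.68.

B* ≈ 120, H* ≈ 51.1, C* ≈ 5.68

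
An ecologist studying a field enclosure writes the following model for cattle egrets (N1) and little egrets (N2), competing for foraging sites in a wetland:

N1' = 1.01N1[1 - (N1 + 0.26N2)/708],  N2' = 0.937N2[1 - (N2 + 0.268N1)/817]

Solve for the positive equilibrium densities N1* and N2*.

Setting both brackets to zero gives the nullclines N1 + 0.26N2 = 708 and 0.268N1 + N2 = 817.
Substituting N2 = 817 - 0.268N1 into the first: N1(1 - 0.26·0.268) = 708 - 0.26·817.
So N1* = 496/0.93 = 533, and then N2* = 817 - 0.268·533 = 674.

N1* ≈ 533, N2* ≈ 674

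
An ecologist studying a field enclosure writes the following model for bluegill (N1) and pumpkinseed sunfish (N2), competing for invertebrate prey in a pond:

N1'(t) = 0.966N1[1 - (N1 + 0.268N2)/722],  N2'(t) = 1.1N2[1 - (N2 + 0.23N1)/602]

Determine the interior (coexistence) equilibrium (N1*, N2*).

N1* ≈ 597, N2* ≈ 465

Setting both brackets to zero gives the nullclines N1 + 0.268N2 = 722 and 0.23N1 + N2 = 602.
Substituting N2 = 602 - 0.23N1 into the first: N1(1 - 0.268·0.23) = 722 - 0.268·602.
So N1* = 561/0.938 = 597, and then N2* = 602 - 0.23·597 = 465.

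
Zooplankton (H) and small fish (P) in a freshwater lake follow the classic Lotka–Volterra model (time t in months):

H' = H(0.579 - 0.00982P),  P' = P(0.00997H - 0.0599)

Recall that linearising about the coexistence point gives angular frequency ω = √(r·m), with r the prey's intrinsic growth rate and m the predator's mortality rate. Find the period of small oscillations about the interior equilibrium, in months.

T ≈ 33.7 months

Here r = 0.579 and m = 0.0599, so r·m = 0.0347.
ω = √0.0347 = 0.186 per month, hence T = 2π/ω ≈ 33.7 months.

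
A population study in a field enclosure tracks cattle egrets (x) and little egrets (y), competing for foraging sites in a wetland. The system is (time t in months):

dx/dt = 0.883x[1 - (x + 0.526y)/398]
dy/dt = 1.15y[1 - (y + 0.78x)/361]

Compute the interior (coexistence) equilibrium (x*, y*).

x* ≈ 353, y* ≈ 85.7

Setting both brackets to zero gives the nullclines x + 0.526y = 398 and 0.78x + y = 361.
Substituting y = 361 - 0.78x into the first: x(1 - 0.526·0.78) = 398 - 0.526·361.
So x* = 208/0.59 = 353, and then y* = 361 - 0.78·353 = 85.7.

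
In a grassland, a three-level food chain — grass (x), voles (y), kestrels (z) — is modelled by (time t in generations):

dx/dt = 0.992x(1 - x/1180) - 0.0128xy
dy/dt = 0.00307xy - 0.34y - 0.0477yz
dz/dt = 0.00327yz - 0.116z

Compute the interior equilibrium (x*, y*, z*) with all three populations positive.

x* ≈ 640, y* ≈ 35.5, z* ≈ 34.1

From dz/dt = 0: 0.00327y* = 0.116, so y* = 35.5.
From dx/dt = 0: 0.992(1 - x*/1180) = 0.0128·35.5, giving x* = 1180·(1 - 0.458) = 640.
From dy/dt = 0: 0.00307·640 - 0.34 = 0.0477z*, so z* = 1.62/0.0477 = 34.1.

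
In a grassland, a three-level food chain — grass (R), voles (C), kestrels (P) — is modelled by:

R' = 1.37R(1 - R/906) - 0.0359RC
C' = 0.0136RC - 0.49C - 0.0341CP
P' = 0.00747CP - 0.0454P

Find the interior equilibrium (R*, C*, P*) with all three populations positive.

From dP/dt = 0: 0.00747C* = 0.0454, so C* = 6.08.
From dR/dt = 0: 1.37(1 - R*/906) = 0.0359·6.08, giving R* = 906·(1 - 0.159) = 762.
From dC/dt = 0: 0.0136·762 - 0.49 = 0.0341P*, so P* = 9.87/0.0341 = 289.

R* ≈ 762, C* ≈ 6.08, P* ≈ 289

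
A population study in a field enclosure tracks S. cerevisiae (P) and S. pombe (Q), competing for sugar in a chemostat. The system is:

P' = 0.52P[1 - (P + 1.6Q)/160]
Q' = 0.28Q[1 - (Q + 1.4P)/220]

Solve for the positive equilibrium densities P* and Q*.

P* ≈ 155, Q* ≈ 3.23

Setting both brackets to zero gives the nullclines P + 1.6Q = 160 and 1.4P + Q = 220.
Substituting Q = 220 - 1.4P into the first: P(1 - 1.6·1.4) = 160 - 1.6·220.
So P* = -192/-1.24 = 155, and then Q* = 220 - 1.4·155 = 3.23.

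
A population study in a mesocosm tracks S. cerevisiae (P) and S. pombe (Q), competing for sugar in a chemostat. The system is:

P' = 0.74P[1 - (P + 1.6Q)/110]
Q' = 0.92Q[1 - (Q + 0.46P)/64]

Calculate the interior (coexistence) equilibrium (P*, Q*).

P* ≈ 28.8, Q* ≈ 50.8

Setting both brackets to zero gives the nullclines P + 1.6Q = 110 and 0.46P + Q = 64.
Substituting Q = 64 - 0.46P into the first: P(1 - 1.6·0.46) = 110 - 1.6·64.
So P* = 7.6/0.264 = 28.8, and then Q* = 64 - 0.46·28.8 = 50.8.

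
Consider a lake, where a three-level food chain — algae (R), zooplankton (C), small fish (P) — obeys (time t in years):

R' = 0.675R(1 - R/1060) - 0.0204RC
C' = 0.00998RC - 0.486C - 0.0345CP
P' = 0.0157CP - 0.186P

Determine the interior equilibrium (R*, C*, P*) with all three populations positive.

From dP/dt = 0: 0.0157C* = 0.186, so C* = 11.8.
From dR/dt = 0: 0.675(1 - R*/1060) = 0.0204·11.8, giving R* = 1060·(1 - 0.358) = 680.
From dC/dt = 0: 0.00998·680 - 0.486 = 0.0345P*, so P* = 6.31/0.0345 = 183.

R* ≈ 680, C* ≈ 11.8, P* ≈ 183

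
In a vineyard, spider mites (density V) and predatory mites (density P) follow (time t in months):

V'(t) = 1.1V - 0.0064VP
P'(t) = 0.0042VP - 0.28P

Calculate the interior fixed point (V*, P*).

V* ≈ 66.7, P* ≈ 172

Set dP/dt = 0 with P > 0: 0.0042V - 0.28 = 0, so V* = 0.28/0.0042 = 66.7.
Set dV/dt = 0 with V > 0: 1.1 - 0.0064P = 0, so P* = 1.1/0.0064 = 172.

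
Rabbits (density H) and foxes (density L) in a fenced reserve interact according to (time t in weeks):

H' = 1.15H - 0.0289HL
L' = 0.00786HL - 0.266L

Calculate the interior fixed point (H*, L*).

Set dL/dt = 0 with L > 0: 0.00786H - 0.266 = 0, so H* = 0.266/0.00786 = 33.8.
Set dH/dt = 0 with H > 0: 1.15 - 0.0289L = 0, so L* = 1.15/0.0289 = 39.8.

H* ≈ 33.8, L* ≈ 39.8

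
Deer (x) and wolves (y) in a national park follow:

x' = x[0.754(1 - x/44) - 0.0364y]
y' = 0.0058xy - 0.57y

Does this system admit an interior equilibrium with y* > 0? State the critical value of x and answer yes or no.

Threshold x = 98.3; K < 98.3, so no, the predator goes extinct.

The predator equation gives dy/dt > 0 only when x > 0.57/0.0058 = 98.3.
Without the predator, x → K = 44. Since 44 < 98.3, the predator cannot invade.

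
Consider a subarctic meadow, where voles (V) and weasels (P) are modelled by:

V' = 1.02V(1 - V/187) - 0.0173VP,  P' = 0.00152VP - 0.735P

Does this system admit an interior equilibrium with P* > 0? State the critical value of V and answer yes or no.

Threshold V = 484; K < 484, so no, the predator goes extinct.

The predator equation gives dP/dt > 0 only when V > 0.735/0.00152 = 484.
Without the predator, V → K = 187. Since 187 < 484, the predator cannot invade.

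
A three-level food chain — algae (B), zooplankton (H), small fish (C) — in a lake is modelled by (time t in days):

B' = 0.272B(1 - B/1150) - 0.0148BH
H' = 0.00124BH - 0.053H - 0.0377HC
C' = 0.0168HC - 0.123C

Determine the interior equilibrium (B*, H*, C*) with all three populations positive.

From dC/dt = 0: 0.0168H* = 0.123, so H* = 7.32.
From dB/dt = 0: 0.272(1 - B*/1150) = 0.0148·7.32, giving B* = 1150·(1 - 0.398) = 692.
From dH/dt = 0: 0.00124·692 - 0.053 = 0.0377C*, so C* = 0.805/0.0377 = 21.4.

B* ≈ 692, H* ≈ 7.32, C* ≈ 21.4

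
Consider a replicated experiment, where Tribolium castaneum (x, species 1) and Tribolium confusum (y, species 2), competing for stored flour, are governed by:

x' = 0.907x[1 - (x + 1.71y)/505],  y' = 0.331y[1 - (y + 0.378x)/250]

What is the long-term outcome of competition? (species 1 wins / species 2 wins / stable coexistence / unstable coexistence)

stable coexistence

Compare the nullcline intercepts: K1/α12 = 505/1.71 = 295 > K2 = 250; K2/α21 = 250/0.378 = 661 > K1 = 505.
Since both inequalities hold, each species can invade when rare, so the interior equilibrium is stable.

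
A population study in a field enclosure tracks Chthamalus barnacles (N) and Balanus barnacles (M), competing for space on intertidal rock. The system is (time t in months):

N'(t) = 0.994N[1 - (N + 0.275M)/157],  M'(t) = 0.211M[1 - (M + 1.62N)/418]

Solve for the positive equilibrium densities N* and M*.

N* ≈ 75.8, M* ≈ 295

Setting both brackets to zero gives the nullclines N + 0.275M = 157 and 1.62N + M = 418.
Substituting M = 418 - 1.62N into the first: N(1 - 0.275·1.62) = 157 - 0.275·418.
So N* = 42/0.554 = 75.8, and then M* = 418 - 1.62·75.8 = 295.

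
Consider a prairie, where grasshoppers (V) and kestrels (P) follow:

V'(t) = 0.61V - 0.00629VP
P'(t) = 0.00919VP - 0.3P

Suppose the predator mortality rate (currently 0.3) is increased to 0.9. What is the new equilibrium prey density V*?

At the interior fixed point, setting dP/dt = 0 with P > 0 fixes V* = (predator death rate)/(VP coefficient) — independent of the other coefficients.
With the change, V* = 0.9/0.00919 = 97.9; it rises from 32.6.

V* ≈ 97.9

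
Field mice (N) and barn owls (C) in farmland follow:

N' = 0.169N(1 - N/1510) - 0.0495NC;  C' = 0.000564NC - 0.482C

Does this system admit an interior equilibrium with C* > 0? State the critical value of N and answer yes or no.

Threshold N = 855; K > 855, so yes, the predator persists.

The predator equation gives dC/dt > 0 only when N > 0.482/0.000564 = 855.
Without the predator, N → K = 1510. Since 1510 > 855, the predator can invade and persist.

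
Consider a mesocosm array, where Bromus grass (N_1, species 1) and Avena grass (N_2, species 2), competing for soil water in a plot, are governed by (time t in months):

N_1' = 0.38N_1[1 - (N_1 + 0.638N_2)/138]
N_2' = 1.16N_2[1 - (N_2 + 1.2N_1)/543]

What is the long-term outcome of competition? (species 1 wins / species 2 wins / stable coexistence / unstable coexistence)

Compare the nullcline intercepts: K1/α12 = 138/0.638 = 216 < K2 = 543; K2/α21 = 543/1.2 = 452 > K1 = 138.
Since the inequalities point opposite ways, species 2 can invade but species 1 cannot.

species 2 excludes species 1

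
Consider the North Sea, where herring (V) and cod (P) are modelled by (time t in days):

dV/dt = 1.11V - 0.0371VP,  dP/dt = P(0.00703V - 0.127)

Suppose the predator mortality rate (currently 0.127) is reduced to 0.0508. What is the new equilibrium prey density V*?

At the interior fixed point, setting dP/dt = 0 with P > 0 fixes V* = (predator death rate)/(VP coefficient) — independent of the other coefficients.
With the change, V* = 0.0508/0.00703 = 7.23; it falls from 18.1.

V* ≈ 7.23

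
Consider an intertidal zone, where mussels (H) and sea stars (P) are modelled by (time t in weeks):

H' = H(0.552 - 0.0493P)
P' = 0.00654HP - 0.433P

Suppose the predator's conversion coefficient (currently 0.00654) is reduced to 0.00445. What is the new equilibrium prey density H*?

At the interior fixed point, setting dP/dt = 0 with P > 0 fixes H* = (predator death rate)/(HP coefficient) — independent of the other coefficients.
With the change, H* = 0.433/0.00445 = 97.3; it rises from 66.2.

H* ≈ 97.3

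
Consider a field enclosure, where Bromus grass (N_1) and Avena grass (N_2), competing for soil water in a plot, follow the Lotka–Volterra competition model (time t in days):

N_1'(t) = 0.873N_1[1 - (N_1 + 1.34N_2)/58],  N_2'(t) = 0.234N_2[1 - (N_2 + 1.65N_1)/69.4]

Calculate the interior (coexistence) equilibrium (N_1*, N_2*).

Setting both brackets to zero gives the nullclines N_1 + 1.34N_2 = 58 and 1.65N_1 + N_2 = 69.4.
Substituting N_2 = 69.4 - 1.65N_1 into the first: N_1(1 - 1.34·1.65) = 58 - 1.34·69.4.
So N_1* = -35/-1.21 = 28.9, and then N_2* = 69.4 - 1.65·28.9 = 21.7.

N_1* ≈ 28.9, N_2* ≈ 21.7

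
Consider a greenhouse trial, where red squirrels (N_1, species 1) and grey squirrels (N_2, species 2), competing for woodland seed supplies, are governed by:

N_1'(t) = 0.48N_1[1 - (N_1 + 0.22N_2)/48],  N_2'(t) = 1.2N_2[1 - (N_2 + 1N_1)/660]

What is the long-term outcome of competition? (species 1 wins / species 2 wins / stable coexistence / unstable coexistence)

species 2 excludes species 1

Compare the nullcline intercepts: K1/α12 = 48/0.22 = 218 < K2 = 660; K2/α21 = 660/1 = 660 > K1 = 48.
Since the inequalities point opposite ways, species 2 can invade but species 1 cannot.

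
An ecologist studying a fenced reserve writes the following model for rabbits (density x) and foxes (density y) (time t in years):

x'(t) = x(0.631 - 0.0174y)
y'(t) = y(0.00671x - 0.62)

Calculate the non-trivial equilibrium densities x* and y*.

x* ≈ 92.4, y* ≈ 36.3

Set dy/dt = 0 with y > 0: 0.00671x - 0.62 = 0, so x* = 0.62/0.00671 = 92.4.
Set dx/dt = 0 with x > 0: 0.631 - 0.0174y = 0, so y* = 0.631/0.0174 = 36.3.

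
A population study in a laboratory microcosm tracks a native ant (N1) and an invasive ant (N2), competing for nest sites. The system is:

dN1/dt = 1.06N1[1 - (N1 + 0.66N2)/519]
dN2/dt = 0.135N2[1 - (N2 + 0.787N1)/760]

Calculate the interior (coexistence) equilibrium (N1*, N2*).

Setting both brackets to zero gives the nullclines N1 + 0.66N2 = 519 and 0.787N1 + N2 = 760.
Substituting N2 = 760 - 0.787N1 into the first: N1(1 - 0.66·0.787) = 519 - 0.66·760.
So N1* = 17.4/0.481 = 36.2, and then N2* = 760 - 0.787·36.2 = 732.

N1* ≈ 36.2, N2* ≈ 732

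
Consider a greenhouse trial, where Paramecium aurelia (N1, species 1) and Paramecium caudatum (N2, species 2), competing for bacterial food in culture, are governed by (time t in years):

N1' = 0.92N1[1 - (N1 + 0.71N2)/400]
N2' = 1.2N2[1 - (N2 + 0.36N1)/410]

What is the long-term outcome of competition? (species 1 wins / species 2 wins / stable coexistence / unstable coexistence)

stable coexistence

Compare the nullcline intercepts: K1/α12 = 400/0.71 = 563 > K2 = 410; K2/α21 = 410/0.36 = 1140 > K1 = 400.
Since both inequalities hold, each species can invade when rare, so the interior equilibrium is stable.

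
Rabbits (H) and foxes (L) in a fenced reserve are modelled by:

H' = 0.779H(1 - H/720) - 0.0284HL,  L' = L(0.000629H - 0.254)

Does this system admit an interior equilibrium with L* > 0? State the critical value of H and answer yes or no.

The predator equation gives dL/dt > 0 only when H > 0.254/0.000629 = 404.
Without the predator, H → K = 720. Since 720 > 404, the predator can invade and persist.

Threshold H = 404; K > 404, so yes, the predator persists.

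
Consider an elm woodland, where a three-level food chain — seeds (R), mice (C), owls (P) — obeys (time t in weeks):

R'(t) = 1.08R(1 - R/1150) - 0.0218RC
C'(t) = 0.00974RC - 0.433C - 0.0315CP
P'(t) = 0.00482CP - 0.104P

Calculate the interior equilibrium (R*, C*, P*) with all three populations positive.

From dP/dt = 0: 0.00482C* = 0.104, so C* = 21.6.
From dR/dt = 0: 1.08(1 - R*/1150) = 0.0218·21.6, giving R* = 1150·(1 - 0.436) = 649.
From dC/dt = 0: 0.00974·649 - 0.433 = 0.0315P*, so P* = 5.89/0.0315 = 187.

R* ≈ 649, C* ≈ 21.6, P* ≈ 187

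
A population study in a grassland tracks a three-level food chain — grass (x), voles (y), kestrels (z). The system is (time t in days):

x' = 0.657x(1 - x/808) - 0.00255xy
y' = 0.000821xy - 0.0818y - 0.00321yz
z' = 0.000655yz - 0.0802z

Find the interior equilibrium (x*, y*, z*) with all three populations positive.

x* ≈ 424, y* ≈ 122, z* ≈ 83

From dz/dt = 0: 0.000655y* = 0.0802, so y* = 122.
From dx/dt = 0: 0.657(1 - x*/808) = 0.00255·122, giving x* = 808·(1 - 0.475) = 424.
From dy/dt = 0: 0.000821·424 - 0.0818 = 0.00321z*, so z* = 0.266/0.00321 = 83.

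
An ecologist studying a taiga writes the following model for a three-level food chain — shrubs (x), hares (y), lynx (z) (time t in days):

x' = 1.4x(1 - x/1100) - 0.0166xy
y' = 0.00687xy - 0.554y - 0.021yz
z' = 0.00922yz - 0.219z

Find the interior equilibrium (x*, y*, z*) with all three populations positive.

x* ≈ 790, y* ≈ 23.8, z* ≈ 232

From dz/dt = 0: 0.00922y* = 0.219, so y* = 23.8.
From dx/dt = 0: 1.4(1 - x*/1100) = 0.0166·23.8, giving x* = 1100·(1 - 0.282) = 790.
From dy/dt = 0: 0.00687·790 - 0.554 = 0.021z*, so z* = 4.87/0.021 = 232.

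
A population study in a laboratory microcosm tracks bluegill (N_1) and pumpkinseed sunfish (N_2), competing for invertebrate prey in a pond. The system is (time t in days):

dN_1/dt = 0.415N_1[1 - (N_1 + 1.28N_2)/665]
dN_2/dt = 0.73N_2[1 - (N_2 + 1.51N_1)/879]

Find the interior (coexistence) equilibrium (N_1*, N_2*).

Setting both brackets to zero gives the nullclines N_1 + 1.28N_2 = 665 and 1.51N_1 + N_2 = 879.
Substituting N_2 = 879 - 1.51N_1 into the first: N_1(1 - 1.28·1.51) = 665 - 1.28·879.
So N_1* = -460/-0.933 = 493, and then N_2* = 879 - 1.51·493 = 134.

N_1* ≈ 493, N_2* ≈ 134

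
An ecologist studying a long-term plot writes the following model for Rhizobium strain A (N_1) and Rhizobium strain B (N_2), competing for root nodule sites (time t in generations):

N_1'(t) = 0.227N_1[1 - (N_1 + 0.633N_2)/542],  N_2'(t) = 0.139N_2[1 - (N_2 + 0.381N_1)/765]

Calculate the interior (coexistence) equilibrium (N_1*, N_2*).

Setting both brackets to zero gives the nullclines N_1 + 0.633N_2 = 542 and 0.381N_1 + N_2 = 765.
Substituting N_2 = 765 - 0.381N_1 into the first: N_1(1 - 0.633·0.381) = 542 - 0.633·765.
So N_1* = 57.8/0.759 = 76.1, and then N_2* = 765 - 0.381·76.1 = 736.

N_1* ≈ 76.1, N_2* ≈ 736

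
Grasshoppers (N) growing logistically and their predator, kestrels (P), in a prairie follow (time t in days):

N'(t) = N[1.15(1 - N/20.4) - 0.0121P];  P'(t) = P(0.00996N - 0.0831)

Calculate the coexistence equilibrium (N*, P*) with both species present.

From dP/dt = 0 with P > 0: 0.00996N* = 0.0831, so N* = 8.34.
Substitute into dN/dt = 0: 1.15(1 - 8.34/20.4) = 0.0121P*.
The bracket is 0.591, giving P* = 0.68/0.0121 = 56.2.

N* ≈ 8.34, P* ≈ 56.2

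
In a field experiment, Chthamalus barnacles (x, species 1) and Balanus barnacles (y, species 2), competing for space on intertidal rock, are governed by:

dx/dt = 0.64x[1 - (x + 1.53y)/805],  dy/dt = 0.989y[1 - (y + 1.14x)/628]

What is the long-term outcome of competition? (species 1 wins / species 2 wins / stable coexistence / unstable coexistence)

unstable coexistence (outcome depends on initial conditions)

Compare the nullcline intercepts: K1/α12 = 805/1.53 = 526 < K2 = 628; K2/α21 = 628/1.14 = 551 < K1 = 805.
Since both are reversed, neither can invade when rare; the interior point is a saddle.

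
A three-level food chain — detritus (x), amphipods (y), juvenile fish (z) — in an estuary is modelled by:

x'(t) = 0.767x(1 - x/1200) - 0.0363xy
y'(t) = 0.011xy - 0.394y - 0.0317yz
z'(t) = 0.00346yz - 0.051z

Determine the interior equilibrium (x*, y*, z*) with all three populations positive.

From dz/dt = 0: 0.00346y* = 0.051, so y* = 14.7.
From dx/dt = 0: 0.767(1 - x*/1200) = 0.0363·14.7, giving x* = 1200·(1 - 0.698) = 363.
From dy/dt = 0: 0.011·363 - 0.394 = 0.0317z*, so z* = 3.6/0.0317 = 113.

x* ≈ 363, y* ≈ 14.7, z* ≈ 113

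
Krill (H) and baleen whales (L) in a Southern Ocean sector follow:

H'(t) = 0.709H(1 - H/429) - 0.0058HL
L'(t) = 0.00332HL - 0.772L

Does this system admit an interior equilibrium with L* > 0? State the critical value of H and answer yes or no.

Threshold H = 233; K > 233, so yes, the predator persists.

The predator equation gives dL/dt > 0 only when H > 0.772/0.00332 = 233.
Without the predator, H → K = 429. Since 429 > 233, the predator can invade and persist.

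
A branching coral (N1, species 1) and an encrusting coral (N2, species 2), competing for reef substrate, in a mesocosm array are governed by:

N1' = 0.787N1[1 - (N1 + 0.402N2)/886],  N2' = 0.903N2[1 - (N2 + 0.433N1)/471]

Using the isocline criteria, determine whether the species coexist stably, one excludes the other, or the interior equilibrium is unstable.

Compare the nullcline intercepts: K1/α12 = 886/0.402 = 2200 > K2 = 471; K2/α21 = 471/0.433 = 1090 > K1 = 886.
Since both inequalities hold, each species can invade when rare, so the interior equilibrium is stable.

stable coexistence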